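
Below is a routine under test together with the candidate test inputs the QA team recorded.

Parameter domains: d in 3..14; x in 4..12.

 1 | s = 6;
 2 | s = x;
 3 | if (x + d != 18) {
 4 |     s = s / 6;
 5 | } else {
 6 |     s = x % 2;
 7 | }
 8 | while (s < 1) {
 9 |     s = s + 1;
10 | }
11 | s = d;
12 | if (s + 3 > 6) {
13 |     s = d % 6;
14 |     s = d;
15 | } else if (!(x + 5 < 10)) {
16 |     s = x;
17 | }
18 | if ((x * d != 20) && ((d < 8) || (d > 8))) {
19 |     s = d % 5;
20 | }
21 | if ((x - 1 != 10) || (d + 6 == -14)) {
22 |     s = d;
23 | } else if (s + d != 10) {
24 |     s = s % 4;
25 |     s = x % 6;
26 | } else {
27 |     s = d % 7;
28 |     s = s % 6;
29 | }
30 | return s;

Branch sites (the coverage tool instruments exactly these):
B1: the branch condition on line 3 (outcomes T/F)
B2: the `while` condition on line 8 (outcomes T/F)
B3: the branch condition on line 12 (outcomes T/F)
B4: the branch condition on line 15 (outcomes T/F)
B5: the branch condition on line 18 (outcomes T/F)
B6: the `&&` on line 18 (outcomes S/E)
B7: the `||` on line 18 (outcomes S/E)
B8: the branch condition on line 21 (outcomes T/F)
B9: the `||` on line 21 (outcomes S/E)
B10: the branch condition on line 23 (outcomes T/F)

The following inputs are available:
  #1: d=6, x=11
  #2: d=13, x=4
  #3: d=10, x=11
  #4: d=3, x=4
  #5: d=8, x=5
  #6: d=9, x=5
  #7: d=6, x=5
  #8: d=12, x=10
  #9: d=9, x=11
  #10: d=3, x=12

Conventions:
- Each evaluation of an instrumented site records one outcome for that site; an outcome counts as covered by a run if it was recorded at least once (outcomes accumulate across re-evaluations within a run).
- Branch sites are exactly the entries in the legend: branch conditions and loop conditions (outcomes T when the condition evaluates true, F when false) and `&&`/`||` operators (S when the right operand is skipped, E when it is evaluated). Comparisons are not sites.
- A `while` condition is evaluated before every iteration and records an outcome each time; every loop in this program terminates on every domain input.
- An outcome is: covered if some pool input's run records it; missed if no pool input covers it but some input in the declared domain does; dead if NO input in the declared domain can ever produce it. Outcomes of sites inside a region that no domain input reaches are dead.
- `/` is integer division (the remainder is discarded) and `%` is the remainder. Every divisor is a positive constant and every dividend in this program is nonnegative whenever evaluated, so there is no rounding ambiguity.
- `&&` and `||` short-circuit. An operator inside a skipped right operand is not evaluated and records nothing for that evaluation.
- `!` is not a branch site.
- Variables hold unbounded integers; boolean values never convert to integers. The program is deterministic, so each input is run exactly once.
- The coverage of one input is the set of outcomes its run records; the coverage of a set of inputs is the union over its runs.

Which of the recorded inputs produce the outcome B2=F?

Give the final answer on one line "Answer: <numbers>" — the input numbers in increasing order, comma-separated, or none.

input #1 (d=6, x=11): produces B2=F
input #2 (d=13, x=4): produces B2=F
input #3 (d=10, x=11): produces B2=F
input #4 (d=3, x=4): produces B2=F
input #5 (d=8, x=5): produces B2=F
input #6 (d=9, x=5): produces B2=F
input #7 (d=6, x=5): produces B2=F
input #8 (d=12, x=10): produces B2=F
input #9 (d=9, x=11): produces B2=F
input #10 (d=3, x=12): produces B2=F

Answer: 1, 2, 3, 4, 5, 6, 7, 8, 9, 10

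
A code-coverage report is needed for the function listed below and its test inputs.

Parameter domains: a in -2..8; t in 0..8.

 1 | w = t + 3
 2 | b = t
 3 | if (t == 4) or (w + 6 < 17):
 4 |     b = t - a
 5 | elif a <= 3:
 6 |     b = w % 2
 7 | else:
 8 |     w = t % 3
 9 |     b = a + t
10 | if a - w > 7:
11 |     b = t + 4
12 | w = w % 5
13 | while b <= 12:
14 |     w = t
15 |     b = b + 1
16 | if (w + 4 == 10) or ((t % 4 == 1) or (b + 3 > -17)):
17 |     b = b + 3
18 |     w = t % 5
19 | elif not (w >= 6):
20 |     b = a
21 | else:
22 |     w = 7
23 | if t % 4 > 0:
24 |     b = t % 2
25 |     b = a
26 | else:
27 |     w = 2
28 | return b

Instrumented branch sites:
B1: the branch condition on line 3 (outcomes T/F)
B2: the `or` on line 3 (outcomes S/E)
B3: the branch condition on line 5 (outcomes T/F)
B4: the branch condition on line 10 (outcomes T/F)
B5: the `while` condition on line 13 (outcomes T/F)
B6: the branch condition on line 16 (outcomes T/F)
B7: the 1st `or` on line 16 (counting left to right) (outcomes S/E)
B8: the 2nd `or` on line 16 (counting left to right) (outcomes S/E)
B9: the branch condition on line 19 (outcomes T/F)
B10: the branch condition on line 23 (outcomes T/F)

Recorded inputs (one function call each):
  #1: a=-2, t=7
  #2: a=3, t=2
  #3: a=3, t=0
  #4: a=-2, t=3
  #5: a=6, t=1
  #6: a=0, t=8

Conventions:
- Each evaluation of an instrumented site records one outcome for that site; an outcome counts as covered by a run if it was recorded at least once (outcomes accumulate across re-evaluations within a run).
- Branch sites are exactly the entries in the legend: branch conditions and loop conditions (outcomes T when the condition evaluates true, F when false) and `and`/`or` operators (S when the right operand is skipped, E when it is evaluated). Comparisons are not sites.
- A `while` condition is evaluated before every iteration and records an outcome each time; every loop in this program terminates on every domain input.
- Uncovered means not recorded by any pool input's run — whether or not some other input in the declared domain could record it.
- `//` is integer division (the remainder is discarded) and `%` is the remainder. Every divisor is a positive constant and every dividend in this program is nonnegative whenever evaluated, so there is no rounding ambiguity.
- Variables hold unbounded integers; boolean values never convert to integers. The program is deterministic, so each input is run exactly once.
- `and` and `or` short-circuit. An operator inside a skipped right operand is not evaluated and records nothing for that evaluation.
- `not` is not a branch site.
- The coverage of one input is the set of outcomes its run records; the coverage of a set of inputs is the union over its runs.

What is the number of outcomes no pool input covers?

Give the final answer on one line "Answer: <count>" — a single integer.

input #1 (a=-2, t=7): events B2->E, B1->T, B4->F, B5->T, B5->T, B5->T, B5->T, B5->F, B7->E, B8->E, B6->T, B10->T; covers B1=T, B2=E, B4=F, B5=T, B5=F, B6=T, B7=E, B8=E, B10=T
input #2 (a=3, t=2): events B2->E, B1->T, B4->F, B5->T, B5->T, B5->T, B5->T, B5->T, B5->T, B5->T, B5->T, B5->T, B5->T, B5->T, ...; covers B1=T, B2=E, B4=F, B5=T, B5=F, B6=T, B7=E, B8=E, B10=T
input #3 (a=3, t=0): events B2->E, B1->T, B4->F, B5->T, B5->T, B5->T, B5->T, B5->T, B5->T, B5->T, B5->T, B5->T, B5->T, B5->T, ...; covers B1=T, B2=E, B4=F, B5=T, B5=F, B6=T, B7=E, B8=E, B10=F
input #4 (a=-2, t=3): events B2->E, B1->T, B4->F, B5->T, B5->T, B5->T, B5->T, B5->T, B5->T, B5->T, B5->T, B5->F, B7->E, B8->E, ...; covers B1=T, B2=E, B4=F, B5=T, B5=F, B6=T, B7=E, B8=E, B10=T
input #5 (a=6, t=1): events B2->E, B1->T, B4->F, B5->T, B5->T, B5->T, B5->T, B5->T, B5->T, B5->T, B5->T, B5->T, B5->T, B5->T, ...; covers B1=T, B2=E, B4=F, B5=T, B5=F, B6=T, B7=E, B8=S, B10=T
input #6 (a=0, t=8): events B2->E, B1->F, B3->T, B4->F, B5->T, B5->T, B5->T, B5->T, B5->T, B5->T, B5->T, B5->T, B5->T, B5->T, ...; covers B1=F, B2=E, B3=T, B4=F, B5=T, B5=F, B6=T, B7=E, B8=E, B10=F
union over the pool: B1=T, B1=F, B2=E, B3=T, B4=F, B5=T, B5=F, B6=T, B7=E, B8=S, B8=E, B10=T, B10=F
uncovered (7 of 20): B2=S, B3=F, B4=T, B6=F, B7=S, B9=T, B9=F

Answer: 7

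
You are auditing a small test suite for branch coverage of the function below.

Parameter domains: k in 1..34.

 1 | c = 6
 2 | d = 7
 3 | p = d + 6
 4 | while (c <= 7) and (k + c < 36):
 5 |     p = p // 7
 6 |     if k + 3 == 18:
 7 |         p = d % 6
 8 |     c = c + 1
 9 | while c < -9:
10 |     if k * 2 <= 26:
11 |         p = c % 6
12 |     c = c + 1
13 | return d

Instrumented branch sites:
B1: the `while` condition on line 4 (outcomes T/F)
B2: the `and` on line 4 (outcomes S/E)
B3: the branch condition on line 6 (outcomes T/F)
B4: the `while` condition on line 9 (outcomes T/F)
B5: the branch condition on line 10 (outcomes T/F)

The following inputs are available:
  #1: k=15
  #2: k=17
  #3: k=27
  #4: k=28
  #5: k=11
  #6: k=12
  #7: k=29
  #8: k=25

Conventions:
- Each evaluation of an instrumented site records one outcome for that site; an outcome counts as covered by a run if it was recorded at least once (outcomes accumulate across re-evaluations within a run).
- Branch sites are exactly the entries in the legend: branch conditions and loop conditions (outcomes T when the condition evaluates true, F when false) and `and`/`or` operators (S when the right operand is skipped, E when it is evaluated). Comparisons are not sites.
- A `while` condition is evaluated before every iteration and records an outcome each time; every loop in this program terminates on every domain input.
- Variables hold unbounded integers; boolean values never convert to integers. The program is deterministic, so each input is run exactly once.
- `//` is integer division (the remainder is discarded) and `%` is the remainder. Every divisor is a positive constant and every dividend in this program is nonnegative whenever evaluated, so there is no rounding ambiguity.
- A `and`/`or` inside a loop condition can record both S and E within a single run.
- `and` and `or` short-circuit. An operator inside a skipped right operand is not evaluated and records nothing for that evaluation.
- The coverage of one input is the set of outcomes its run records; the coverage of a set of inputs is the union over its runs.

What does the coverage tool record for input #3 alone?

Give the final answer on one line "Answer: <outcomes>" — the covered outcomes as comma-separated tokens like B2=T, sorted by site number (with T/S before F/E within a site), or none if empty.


Simulating input #3 (k=27) step by step:
  B2->E, B1->T, B3->F, B2->E, B1->T, B3->F, B2->S, B1->F, B4->F
distinct outcomes covered: B1=T, B1=F, B2=S, B2=E, B3=F, B4=F
Answer: B1=T, B1=F, B2=S, B2=E, B3=F, B4=F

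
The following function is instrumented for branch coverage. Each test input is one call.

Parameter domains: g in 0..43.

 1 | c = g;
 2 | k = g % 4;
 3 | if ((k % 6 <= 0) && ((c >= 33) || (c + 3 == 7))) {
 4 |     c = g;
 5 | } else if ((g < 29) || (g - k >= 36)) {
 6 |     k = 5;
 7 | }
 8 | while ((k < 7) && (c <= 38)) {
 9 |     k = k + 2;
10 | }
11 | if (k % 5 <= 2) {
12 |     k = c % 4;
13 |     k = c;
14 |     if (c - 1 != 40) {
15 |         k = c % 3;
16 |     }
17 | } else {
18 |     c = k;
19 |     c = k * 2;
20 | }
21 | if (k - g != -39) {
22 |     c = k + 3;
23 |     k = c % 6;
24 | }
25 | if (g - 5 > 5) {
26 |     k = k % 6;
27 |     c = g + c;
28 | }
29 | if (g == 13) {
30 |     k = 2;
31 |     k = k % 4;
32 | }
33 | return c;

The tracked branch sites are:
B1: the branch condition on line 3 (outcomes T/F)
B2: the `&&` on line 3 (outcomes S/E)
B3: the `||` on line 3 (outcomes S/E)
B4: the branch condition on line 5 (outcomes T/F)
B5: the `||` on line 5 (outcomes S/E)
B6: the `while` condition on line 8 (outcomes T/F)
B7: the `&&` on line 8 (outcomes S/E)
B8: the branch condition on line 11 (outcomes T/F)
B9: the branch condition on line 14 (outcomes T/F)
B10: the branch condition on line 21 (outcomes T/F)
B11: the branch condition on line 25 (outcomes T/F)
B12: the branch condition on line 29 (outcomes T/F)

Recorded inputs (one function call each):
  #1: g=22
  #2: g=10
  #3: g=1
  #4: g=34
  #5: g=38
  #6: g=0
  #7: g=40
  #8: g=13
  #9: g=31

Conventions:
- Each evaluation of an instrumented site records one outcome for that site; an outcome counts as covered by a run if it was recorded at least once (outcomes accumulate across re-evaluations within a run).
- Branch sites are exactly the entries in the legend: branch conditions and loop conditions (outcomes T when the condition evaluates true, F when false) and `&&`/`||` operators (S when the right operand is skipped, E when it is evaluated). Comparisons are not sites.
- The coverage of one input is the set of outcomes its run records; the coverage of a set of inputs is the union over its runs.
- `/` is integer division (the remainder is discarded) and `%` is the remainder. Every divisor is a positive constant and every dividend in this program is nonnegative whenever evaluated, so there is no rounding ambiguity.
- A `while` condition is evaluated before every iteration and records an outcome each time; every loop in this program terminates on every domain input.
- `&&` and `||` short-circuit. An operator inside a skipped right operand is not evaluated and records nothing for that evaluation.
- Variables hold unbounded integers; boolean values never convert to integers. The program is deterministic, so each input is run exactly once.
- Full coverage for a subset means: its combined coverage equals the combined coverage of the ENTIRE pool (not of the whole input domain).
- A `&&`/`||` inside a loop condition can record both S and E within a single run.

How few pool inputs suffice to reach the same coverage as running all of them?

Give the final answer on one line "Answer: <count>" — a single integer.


input #1 (g=22): events B2->S, B1->F, B5->S, B4->T, B7->E, B6->T, B7->S, B6->F, B8->T, B9->T, B10->T, B11->T, B12->F; covers B1=F, B2=S, B4=T, B5=S, B6=T, B6=F, B7=S, B7=E, B8=T, B9=T, B10=T, B11=T, B12=F
input #2 (g=10): events B2->S, B1->F, B5->S, B4->T, B7->E, B6->T, B7->S, B6->F, B8->T, B9->T, B10->T, B11->F, B12->F; covers B1=F, B2=S, B4=T, B5=S, B6=T, B6=F, B7=S, B7=E, B8=T, B9=T, B10=T, B11=F, B12=F
input #3 (g=1): events B2->S, B1->F, B5->S, B4->T, B7->E, B6->T, B7->S, B6->F, B8->T, B9->T, B10->T, B11->F, B12->F; covers B1=F, B2=S, B4=T, B5=S, B6=T, B6=F, B7=S, B7=E, B8=T, B9=T, B10=T, B11=F, B12=F
input #4 (g=34): events B2->S, B1->F, B5->E, B4->F, B7->E, B6->T, B7->E, B6->T, B7->E, B6->T, B7->S, B6->F, B8->F, B10->T, ...; covers B1=F, B2=S, B4=F, B5=E, B6=T, B6=F, B7=S, B7=E, B8=F, B10=T, B11=T, B12=F
input #5 (g=38): events B2->S, B1->F, B5->E, B4->T, B7->E, B6->T, B7->S, B6->F, B8->T, B9->T, B10->T, B11->T, B12->F; covers B1=F, B2=S, B4=T, B5=E, B6=T, B6=F, B7=S, B7=E, B8=T, B9=T, B10=T, B11=T, B12=F
input #6 (g=0): events B2->E, B3->E, B1->F, B5->S, B4->T, B7->E, B6->T, B7->S, B6->F, B8->T, B9->T, B10->T, B11->F, B12->F; covers B1=F, B2=E, B3=E, B4=T, B5=S, B6=T, B6=F, B7=S, B7=E, B8=T, B9=T, B10=T, B11=F, B12=F
input #7 (g=40): events B2->E, B3->S, B1->T, B7->E, B6->F, B8->T, B9->T, B10->F, B11->T, B12->F; covers B1=T, B2=E, B3=S, B6=F, B7=E, B8=T, B9=T, B10=F, B11=T, B12=F
input #8 (g=13): events B2->S, B1->F, B5->S, B4->T, B7->E, B6->T, B7->S, B6->F, B8->T, B9->T, B10->T, B11->T, B12->T; covers B1=F, B2=S, B4=T, B5=S, B6=T, B6=F, B7=S, B7=E, B8=T, B9=T, B10=T, B11=T, B12=T
input #9 (g=31): events B2->S, B1->F, B5->E, B4->F, B7->E, B6->T, B7->E, B6->T, B7->S, B6->F, B8->T, B9->T, B10->T, B11->T, ...; covers B1=F, B2=S, B4=F, B5=E, B6=T, B6=F, B7=S, B7=E, B8=T, B9=T, B10=T, B11=T, B12=F
pool-wide coverage (23 outcomes): B1=T, B1=F, B2=S, B2=E, B3=S, B3=E, B4=T, B4=F, B5=S, B5=E, B6=T, B6=F, B7=S, B7=E, B8=T, B8=F, B9=T, B10=T, B10=F, B11=T, B11=F, B12=T, B12=F
every size-1 subset falls short of the 23 outcomes (best: 14/23)
every size-2 subset falls short of the 23 outcomes (best: 19/23)
every size-3 subset falls short of the 23 outcomes (best: 22/23)
at size 4, {4, 6, 7, 8} reaches all 23 outcomes; every lexicographically earlier size-4 subset fails
Answer: 4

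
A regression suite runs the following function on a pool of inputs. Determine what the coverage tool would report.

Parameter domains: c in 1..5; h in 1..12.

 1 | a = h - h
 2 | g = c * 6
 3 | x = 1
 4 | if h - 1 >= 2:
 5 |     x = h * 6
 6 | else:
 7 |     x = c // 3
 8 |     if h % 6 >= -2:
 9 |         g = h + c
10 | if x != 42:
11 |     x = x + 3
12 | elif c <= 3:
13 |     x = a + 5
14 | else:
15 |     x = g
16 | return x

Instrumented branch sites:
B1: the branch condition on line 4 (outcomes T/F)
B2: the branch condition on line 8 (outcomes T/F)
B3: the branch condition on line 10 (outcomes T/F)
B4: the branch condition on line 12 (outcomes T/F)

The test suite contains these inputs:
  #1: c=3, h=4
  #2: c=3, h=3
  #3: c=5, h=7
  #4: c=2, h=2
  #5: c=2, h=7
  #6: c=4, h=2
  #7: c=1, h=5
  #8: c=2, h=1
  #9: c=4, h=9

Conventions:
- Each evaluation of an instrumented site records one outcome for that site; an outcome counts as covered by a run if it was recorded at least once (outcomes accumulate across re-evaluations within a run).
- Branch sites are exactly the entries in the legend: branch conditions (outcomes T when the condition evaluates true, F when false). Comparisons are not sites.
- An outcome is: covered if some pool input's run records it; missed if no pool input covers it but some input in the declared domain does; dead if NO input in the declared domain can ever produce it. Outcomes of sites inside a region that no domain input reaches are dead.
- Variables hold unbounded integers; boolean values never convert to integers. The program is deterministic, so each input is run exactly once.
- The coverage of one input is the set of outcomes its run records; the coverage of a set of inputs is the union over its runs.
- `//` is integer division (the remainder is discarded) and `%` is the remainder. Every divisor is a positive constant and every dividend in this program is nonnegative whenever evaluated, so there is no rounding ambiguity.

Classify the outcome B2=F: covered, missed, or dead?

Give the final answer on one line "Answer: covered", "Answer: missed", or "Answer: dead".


no pool input records B2=F
checking all 60 inputs in the declared domain: B2=F is never recorded -> dead
Answer: dead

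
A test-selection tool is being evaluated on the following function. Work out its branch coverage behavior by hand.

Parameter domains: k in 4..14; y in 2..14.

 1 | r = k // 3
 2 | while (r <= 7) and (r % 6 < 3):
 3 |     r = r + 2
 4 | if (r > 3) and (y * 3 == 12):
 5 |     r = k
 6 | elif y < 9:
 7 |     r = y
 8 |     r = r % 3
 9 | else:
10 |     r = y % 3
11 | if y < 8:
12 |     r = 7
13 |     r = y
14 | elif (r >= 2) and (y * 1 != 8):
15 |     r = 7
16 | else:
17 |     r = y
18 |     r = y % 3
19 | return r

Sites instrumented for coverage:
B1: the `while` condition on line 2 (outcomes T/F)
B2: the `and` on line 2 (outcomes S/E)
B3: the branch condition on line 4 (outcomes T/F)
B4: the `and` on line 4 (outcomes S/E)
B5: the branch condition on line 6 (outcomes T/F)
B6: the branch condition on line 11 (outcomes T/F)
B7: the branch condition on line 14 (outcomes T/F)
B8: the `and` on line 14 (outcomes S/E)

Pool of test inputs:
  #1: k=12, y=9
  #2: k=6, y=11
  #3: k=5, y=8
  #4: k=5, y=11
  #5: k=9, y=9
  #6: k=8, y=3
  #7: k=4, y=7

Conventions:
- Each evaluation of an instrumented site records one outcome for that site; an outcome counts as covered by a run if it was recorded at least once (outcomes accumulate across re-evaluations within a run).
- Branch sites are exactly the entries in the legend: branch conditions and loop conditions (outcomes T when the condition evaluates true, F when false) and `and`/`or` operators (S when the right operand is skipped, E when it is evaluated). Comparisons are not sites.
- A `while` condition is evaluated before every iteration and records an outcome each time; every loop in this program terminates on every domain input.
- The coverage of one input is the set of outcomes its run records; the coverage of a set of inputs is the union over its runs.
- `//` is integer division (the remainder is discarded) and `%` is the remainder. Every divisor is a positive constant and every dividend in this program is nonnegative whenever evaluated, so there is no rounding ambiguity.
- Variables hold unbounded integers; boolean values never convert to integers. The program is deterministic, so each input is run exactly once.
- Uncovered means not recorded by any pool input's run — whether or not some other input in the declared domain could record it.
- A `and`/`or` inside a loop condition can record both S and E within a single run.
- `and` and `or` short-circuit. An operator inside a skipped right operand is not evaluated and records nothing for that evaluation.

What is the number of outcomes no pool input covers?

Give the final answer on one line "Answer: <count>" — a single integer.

run #1 (k=12, y=9) records B1=F, B2=E, B3=F, B4=E, B5=F, B6=F, B7=F, B8=S
run #2 (k=6, y=11) records B1=T, B1=F, B2=E, B3=F, B4=E, B5=F, B6=F, B7=T, B8=E
run #3 (k=5, y=8) records B1=T, B1=F, B2=E, B3=F, B4=S, B5=T, B6=F, B7=F, B8=E
run #4 (k=5, y=11) records B1=T, B1=F, B2=E, B3=F, B4=S, B5=F, B6=F, B7=T, B8=E
run #5 (k=9, y=9) records B1=F, B2=E, B3=F, B4=S, B5=F, B6=F, B7=F, B8=S
run #6 (k=8, y=3) records B1=T, B1=F, B2=E, B3=F, B4=E, B5=T, B6=T
run #7 (k=4, y=7) records B1=T, B1=F, B2=E, B3=F, B4=S, B5=T, B6=T
union over the pool: B1=T, B1=F, B2=E, B3=F, B4=S, B4=E, B5=T, B5=F, B6=T, B6=F, B7=T, B7=F, B8=S, B8=E
uncovered (2 of 16): B2=S, B3=T

Answer: 2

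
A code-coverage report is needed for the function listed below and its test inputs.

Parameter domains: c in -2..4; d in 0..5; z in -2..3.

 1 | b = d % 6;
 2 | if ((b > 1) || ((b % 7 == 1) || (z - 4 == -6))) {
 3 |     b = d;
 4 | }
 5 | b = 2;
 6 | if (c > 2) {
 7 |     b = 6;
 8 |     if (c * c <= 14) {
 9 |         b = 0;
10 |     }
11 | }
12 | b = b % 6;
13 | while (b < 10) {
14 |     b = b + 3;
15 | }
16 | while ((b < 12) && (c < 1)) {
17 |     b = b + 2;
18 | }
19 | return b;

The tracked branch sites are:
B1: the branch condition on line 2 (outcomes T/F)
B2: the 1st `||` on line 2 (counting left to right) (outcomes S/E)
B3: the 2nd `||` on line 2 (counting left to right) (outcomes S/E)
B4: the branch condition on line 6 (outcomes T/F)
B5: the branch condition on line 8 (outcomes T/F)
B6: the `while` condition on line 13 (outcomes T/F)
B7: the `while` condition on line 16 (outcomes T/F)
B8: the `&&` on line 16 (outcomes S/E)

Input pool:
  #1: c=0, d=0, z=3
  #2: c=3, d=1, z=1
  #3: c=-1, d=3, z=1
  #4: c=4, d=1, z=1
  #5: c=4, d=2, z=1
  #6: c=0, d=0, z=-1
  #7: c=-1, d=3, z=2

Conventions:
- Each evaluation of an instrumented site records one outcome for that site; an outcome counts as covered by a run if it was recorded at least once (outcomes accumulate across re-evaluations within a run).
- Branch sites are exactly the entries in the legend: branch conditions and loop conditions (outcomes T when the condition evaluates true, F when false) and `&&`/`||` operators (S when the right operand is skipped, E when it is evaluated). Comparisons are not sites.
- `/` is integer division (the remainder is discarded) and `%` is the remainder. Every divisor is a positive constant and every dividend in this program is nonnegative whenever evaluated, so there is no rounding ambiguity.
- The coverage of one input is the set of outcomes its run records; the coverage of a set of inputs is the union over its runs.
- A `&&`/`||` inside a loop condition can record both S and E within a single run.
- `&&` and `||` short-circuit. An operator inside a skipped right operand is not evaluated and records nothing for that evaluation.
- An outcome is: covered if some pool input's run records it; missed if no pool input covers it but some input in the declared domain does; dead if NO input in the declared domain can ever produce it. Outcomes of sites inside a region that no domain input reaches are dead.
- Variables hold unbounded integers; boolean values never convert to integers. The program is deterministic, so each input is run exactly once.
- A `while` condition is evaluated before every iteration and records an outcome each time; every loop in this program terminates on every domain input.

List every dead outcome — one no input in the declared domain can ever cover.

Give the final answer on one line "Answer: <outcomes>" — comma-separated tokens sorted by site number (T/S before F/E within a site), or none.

checking every outcome against all 252 domain inputs:
  reachable outcomes have witnesses, e.g. B1=T (e.g. c=-2, d=0, z=-2), B1=F (e.g. c=-2, d=0, z=-1), B2=S (e.g. c=-2, d=2, z=-2), B2=E (e.g. c=-2, d=0, z=-2)

Answer: none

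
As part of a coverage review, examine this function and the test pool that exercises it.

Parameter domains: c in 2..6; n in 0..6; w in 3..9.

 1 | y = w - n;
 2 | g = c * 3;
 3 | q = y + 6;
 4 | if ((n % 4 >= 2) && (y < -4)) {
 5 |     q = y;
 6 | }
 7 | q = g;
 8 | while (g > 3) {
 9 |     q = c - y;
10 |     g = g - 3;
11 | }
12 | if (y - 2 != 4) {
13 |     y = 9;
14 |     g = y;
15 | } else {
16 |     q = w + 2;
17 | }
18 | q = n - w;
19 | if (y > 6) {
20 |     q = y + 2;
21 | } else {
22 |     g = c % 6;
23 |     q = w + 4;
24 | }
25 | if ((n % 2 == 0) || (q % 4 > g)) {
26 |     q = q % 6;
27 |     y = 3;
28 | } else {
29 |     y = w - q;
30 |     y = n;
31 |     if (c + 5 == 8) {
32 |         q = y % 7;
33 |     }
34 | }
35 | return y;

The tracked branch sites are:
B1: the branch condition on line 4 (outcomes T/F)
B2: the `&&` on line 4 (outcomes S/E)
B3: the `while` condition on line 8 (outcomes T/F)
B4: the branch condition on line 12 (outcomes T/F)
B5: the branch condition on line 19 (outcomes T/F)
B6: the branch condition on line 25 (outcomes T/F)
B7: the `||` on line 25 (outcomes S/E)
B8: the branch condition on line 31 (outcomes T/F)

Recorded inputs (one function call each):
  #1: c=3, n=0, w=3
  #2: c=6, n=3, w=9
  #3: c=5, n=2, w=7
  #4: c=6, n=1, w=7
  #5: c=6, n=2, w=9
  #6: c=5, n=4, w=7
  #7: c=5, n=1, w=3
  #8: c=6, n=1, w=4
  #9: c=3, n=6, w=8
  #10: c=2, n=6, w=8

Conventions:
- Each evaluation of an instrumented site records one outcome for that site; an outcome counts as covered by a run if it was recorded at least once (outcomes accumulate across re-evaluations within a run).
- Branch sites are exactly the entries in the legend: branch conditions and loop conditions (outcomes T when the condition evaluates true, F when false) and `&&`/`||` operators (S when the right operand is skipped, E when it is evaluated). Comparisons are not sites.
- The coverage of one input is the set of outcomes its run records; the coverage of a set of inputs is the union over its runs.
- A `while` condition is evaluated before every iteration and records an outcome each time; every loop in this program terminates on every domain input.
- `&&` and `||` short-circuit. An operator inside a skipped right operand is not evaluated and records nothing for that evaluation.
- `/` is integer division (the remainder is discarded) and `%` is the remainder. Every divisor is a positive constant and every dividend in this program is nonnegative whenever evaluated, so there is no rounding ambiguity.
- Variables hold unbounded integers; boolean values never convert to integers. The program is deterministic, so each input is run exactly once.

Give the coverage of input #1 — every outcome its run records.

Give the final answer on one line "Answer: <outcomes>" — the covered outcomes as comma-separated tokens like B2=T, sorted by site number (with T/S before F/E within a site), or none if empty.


Simulating input #1 (c=3, n=0, w=3) step by step:
  B2->S, B1->F, B3->T, B3->T, B3->F, B4->T, B5->T, B7->S, B6->T
collecting distinct outcomes: B1=F, B2=S, B3=T, B3=F, B4=T, B5=T, B6=T, B7=S
Answer: B1=F, B2=S, B3=T, B3=F, B4=T, B5=T, B6=T, B7=S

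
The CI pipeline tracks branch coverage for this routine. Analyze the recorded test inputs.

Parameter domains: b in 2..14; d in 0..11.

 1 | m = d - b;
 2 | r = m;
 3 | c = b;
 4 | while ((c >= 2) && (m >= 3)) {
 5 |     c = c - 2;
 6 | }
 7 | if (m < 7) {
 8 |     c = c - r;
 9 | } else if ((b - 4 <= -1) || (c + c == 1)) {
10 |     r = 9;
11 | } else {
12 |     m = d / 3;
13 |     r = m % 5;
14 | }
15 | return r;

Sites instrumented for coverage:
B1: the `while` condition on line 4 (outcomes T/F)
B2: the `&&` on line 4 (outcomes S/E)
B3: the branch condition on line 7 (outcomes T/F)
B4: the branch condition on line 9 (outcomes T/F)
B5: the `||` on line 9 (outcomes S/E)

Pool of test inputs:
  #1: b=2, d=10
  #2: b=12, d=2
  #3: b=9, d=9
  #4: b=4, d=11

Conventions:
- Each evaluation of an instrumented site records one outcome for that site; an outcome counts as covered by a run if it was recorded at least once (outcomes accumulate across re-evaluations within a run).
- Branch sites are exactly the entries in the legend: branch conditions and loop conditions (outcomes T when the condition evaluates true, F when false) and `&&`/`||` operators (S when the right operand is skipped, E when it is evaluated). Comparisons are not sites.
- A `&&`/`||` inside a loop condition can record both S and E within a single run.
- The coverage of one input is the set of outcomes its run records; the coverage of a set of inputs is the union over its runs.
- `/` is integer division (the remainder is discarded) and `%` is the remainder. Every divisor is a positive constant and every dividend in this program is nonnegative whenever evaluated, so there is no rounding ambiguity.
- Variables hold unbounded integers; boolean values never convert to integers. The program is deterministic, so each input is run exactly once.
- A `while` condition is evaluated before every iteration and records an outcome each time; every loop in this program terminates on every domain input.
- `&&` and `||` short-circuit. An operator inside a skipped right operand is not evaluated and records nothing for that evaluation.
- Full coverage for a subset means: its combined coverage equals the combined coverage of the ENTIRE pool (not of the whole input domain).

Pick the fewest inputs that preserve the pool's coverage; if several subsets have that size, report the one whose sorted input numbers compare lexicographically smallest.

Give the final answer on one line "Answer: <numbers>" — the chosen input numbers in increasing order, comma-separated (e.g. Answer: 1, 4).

run #1 (b=2, d=10) records B1=T, B1=F, B2=S, B2=E, B3=F, B4=T, B5=S
run #2 (b=12, d=2) records B1=F, B2=E, B3=T
run #3 (b=9, d=9) records B1=F, B2=E, B3=T
run #4 (b=4, d=11) records B1=T, B1=F, B2=S, B2=E, B3=F, B4=F, B5=E
union over all inputs: B1=T, B1=F, B2=S, B2=E, B3=T, B3=F, B4=T, B4=F, B5=S, B5=E (10 outcomes)
size 1 is not enough: best union over all size-1 subsets is 7/10
size 2 is not enough: best union over all size-2 subsets is 9/10
inputs {1, 2, 4} (size 3) cover everything; no size-3 subset with a lexicographically smaller index list covers all 10

Answer: 1, 2, 4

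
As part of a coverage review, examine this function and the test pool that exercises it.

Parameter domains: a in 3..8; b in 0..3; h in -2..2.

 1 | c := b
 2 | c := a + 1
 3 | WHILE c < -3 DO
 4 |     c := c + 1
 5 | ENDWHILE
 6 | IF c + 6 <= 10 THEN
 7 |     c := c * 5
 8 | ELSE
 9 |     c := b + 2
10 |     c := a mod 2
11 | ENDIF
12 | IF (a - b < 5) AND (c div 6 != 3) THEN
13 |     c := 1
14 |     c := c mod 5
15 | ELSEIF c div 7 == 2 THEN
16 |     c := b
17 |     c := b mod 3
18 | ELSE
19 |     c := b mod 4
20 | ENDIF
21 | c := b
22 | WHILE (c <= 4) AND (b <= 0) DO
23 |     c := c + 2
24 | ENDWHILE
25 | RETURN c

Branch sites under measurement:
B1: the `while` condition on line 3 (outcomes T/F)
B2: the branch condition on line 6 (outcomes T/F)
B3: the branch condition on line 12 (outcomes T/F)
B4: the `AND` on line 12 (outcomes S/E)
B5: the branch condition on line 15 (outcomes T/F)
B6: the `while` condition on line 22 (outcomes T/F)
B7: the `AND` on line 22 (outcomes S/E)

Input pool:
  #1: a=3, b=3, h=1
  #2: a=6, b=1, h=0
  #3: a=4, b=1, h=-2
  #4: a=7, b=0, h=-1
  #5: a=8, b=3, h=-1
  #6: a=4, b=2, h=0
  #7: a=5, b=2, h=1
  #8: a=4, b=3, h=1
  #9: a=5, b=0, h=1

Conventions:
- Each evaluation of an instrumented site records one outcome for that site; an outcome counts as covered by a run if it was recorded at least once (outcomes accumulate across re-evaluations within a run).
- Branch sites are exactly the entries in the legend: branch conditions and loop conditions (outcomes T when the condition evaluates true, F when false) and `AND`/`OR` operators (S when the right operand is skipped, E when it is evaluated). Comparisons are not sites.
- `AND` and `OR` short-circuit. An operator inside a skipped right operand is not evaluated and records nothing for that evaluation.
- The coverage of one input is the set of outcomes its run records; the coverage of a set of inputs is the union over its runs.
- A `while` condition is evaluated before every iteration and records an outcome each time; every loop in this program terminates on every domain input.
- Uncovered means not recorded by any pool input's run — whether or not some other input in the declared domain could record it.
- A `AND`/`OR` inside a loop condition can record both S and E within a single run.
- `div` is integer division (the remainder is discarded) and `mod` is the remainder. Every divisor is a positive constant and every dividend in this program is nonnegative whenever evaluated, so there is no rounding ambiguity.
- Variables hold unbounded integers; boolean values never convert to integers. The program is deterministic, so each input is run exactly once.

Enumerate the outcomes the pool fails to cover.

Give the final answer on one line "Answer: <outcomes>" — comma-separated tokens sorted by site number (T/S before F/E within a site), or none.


input #1, a=3, b=3, h=1: outcomes B1=F, B2=T, B3=F, B4=E, B5=T, B6=F, B7=E
input #2, a=6, b=1, h=0: outcomes B1=F, B2=F, B3=F, B4=S, B5=F, B6=F, B7=E
input #3, a=4, b=1, h=-2: outcomes B1=F, B2=F, B3=T, B4=E, B6=F, B7=E
input #4, a=7, b=0, h=-1: outcomes B1=F, B2=F, B3=F, B4=S, B5=F, B6=T, B6=F, B7=S, B7=E
input #5, a=8, b=3, h=-1: outcomes B1=F, B2=F, B3=F, B4=S, B5=F, B6=F, B7=E
input #6, a=4, b=2, h=0: outcomes B1=F, B2=F, B3=T, B4=E, B6=F, B7=E
input #7, a=5, b=2, h=1: outcomes B1=F, B2=F, B3=T, B4=E, B6=F, B7=E
input #8, a=4, b=3, h=1: outcomes B1=F, B2=F, B3=T, B4=E, B6=F, B7=E
input #9, a=5, b=0, h=1: outcomes B1=F, B2=F, B3=F, B4=S, B5=F, B6=T, B6=F, B7=S, B7=E
union over the pool: B1=F, B2=T, B2=F, B3=T, B3=F, B4=S, B4=E, B5=T, B5=F, B6=T, B6=F, B7=S, B7=E
uncovered (1 of 14): B1=T
Answer: B1=T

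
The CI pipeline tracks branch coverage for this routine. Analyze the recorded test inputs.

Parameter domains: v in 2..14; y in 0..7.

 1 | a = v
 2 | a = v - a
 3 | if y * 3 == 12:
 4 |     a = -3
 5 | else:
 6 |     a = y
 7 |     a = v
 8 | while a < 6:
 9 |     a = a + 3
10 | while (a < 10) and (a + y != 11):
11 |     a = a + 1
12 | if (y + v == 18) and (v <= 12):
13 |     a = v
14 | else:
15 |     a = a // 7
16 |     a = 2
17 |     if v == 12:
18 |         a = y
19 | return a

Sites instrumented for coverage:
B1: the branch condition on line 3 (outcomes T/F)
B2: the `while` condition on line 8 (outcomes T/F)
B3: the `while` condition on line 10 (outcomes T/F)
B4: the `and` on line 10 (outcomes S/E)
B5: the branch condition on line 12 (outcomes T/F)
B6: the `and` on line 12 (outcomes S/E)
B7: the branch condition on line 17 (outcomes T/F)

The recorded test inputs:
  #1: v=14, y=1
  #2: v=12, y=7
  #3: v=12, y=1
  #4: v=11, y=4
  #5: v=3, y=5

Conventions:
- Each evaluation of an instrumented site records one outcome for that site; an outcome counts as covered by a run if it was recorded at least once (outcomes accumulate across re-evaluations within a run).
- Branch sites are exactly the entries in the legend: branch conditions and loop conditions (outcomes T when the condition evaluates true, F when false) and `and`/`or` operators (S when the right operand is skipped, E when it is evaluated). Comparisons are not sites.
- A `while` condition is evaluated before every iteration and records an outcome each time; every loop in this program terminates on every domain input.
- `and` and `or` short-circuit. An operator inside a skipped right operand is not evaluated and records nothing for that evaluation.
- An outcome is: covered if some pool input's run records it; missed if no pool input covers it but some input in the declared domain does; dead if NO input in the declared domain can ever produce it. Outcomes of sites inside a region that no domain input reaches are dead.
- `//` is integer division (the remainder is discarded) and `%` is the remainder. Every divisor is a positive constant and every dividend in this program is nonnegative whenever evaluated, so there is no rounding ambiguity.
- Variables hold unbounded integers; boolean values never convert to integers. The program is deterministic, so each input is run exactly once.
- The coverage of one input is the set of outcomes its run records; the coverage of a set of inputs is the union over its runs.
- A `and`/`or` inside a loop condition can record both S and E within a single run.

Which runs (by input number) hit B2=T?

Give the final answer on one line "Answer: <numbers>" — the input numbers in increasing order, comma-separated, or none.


input #1 (v=14, y=1): never hits B2=T
input #2 (v=12, y=7): never hits B2=T
input #3 (v=12, y=1): never hits B2=T
input #4 (v=11, y=4): hits B2=T
input #5 (v=3, y=5): hits B2=T
Answer: 4, 5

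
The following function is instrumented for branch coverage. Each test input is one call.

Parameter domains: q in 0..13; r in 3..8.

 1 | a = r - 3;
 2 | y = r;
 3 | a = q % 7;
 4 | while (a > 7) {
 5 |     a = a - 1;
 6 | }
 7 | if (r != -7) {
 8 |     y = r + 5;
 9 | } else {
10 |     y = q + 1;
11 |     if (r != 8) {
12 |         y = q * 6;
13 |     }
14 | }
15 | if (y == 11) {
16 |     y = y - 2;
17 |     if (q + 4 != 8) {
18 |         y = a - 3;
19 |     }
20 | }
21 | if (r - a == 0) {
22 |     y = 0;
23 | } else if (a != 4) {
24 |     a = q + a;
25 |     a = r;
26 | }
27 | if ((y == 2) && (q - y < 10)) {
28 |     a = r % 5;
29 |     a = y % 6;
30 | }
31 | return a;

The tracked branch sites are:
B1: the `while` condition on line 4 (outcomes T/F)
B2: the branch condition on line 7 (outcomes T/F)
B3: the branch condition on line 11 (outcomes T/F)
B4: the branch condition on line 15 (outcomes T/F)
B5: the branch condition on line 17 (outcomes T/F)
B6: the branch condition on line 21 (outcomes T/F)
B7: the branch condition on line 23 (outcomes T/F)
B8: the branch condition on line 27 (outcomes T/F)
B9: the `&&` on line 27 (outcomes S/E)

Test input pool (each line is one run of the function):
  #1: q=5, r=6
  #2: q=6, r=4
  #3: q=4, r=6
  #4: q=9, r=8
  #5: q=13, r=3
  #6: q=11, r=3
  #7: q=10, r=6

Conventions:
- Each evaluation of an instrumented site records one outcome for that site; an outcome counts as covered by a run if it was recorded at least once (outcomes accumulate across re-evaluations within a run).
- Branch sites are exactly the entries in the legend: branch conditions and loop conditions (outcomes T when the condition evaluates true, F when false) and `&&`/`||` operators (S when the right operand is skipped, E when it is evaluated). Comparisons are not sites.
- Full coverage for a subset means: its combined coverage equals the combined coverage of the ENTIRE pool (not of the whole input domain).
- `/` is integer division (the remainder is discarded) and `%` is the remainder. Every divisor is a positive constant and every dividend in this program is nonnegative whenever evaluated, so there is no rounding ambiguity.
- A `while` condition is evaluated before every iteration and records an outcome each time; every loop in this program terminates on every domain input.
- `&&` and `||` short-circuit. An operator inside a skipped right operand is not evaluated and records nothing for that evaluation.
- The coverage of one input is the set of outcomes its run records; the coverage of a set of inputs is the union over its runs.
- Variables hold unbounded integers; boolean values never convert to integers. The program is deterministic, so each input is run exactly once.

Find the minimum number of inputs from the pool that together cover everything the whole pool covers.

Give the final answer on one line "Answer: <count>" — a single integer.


input #1 (q=5, r=6): covers B1=F, B2=T, B4=T, B5=T, B6=F, B7=T, B8=T, B9=E
input #2 (q=6, r=4): covers B1=F, B2=T, B4=F, B6=F, B7=T, B8=F, B9=S
input #3 (q=4, r=6): covers B1=F, B2=T, B4=T, B5=F, B6=F, B7=F, B8=F, B9=S
input #4 (q=9, r=8): covers B1=F, B2=T, B4=F, B6=F, B7=T, B8=F, B9=S
input #5 (q=13, r=3): covers B1=F, B2=T, B4=F, B6=F, B7=T, B8=F, B9=S
input #6 (q=11, r=3): covers B1=F, B2=T, B4=F, B6=F, B7=F, B8=F, B9=S
input #7 (q=10, r=6): covers B1=F, B2=T, B4=T, B5=T, B6=F, B7=T, B8=F, B9=S
pool-wide coverage (13 outcomes): B1=F, B2=T, B4=T, B4=F, B5=T, B5=F, B6=F, B7=T, B7=F, B8=T, B8=F, B9=S, B9=E
every size-1 subset falls short of the 13 outcomes (best: 8/13)
every size-2 subset falls short of the 13 outcomes (best: 12/13)
inputs {1, 2, 3} (size 3) cover everything; no size-3 subset with a lexicographically smaller index list covers all 13
Answer: 3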